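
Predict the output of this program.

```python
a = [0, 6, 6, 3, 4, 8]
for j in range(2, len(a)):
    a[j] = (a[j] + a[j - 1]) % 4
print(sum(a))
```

j=2: a[2] = (6+6)%4 = 0 → [0, 6, 0, 3, 4, 8]
j=3: a[3] = (3+0)%4 = 3 → [0, 6, 0, 3, 4, 8]
j=4: a[4] = (4+3)%4 = 3 → [0, 6, 0, 3, 3, 8]
j=5: a[5] = (8+3)%4 = 3 → [0, 6, 0, 3, 3, 3]
sum = 15

15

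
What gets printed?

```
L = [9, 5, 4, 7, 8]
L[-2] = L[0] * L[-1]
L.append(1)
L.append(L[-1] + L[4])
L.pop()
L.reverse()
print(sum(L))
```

L[-2] = L[0]*L[-1] = 9*8 = 72 → [9, 5, 4, 72, 8]
append 1 → [9, 5, 4, 72, 8, 1]
append L[-1]+L[4] = 1+8 = 9 → [9, 5, 4, 72, 8, 1, 9]
pop() removes 9 → [9, 5, 4, 72, 8, 1]
reverse → [1, 8, 72, 4, 5, 9]
sum = 99

99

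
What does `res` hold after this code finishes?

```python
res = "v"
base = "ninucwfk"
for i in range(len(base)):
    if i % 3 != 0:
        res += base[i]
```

'vincwk'

i=0: skip
i=1: add 'i' → 'vi'
i=2: add 'n' → 'vin'
i=3: skip
i=4: add 'c' → 'vinc'
i=5: add 'w' → 'vincw'
i=6: skip
i=7: add 'k' → 'vincwk'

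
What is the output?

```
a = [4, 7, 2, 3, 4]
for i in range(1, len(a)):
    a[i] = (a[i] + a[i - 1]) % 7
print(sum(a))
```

i=1: a[1] = (7+4)%7 = 4 → [4, 4, 2, 3, 4]
i=2: a[2] = (2+4)%7 = 6 → [4, 4, 6, 3, 4]
i=3: a[3] = (3+6)%7 = 2 → [4, 4, 6, 2, 4]
i=4: a[4] = (4+2)%7 = 6 → [4, 4, 6, 2, 6]
sum = 22

22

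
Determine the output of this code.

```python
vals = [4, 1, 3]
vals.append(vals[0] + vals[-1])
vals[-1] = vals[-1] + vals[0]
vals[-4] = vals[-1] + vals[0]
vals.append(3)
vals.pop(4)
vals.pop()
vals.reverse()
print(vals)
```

[3, 1, 15]

append vals[0]+vals[-1] = 4+3 = 7 → [4, 1, 3, 7]
vals[-1] = vals[-1]+vals[0] = 7+4 = 11 → [4, 1, 3, 11]
vals[-4] = vals[-1]+vals[0] = 11+4 = 15 → [15, 1, 3, 11]
append 3 → [15, 1, 3, 11, 3]
pop(4) removes 3 → [15, 1, 3, 11]
pop() removes 11 → [15, 1, 3]
reverse → [3, 1, 15]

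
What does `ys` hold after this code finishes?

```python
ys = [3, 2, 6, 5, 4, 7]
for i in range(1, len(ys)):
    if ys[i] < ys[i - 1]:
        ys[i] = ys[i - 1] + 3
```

[3, 6, 6, 9, 12, 15]

i=1: 2<3, ys[1] = 3+3 = 6 → [3, 6, 6, 5, 4, 7]
i=2: 6>=6, unchanged → [3, 6, 6, 5, 4, 7]
i=3: 5<6, ys[3] = 6+3 = 9 → [3, 6, 6, 9, 4, 7]
i=4: 4<9, ys[4] = 9+3 = 12 → [3, 6, 6, 9, 12, 7]
i=5: 7<12, ys[5] = 12+3 = 15 → [3, 6, 6, 9, 12, 15]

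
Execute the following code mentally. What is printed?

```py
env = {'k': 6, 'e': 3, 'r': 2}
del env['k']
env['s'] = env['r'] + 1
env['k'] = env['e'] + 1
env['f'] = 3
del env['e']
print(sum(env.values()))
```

del 'k' → {'e': 3, 'r': 2}
env['s'] = env['r']+1 = 3 → {'e': 3, 'r': 2, 's': 3}
env['k'] = env['e']+1 = 4 → {'e': 3, 'r': 2, 's': 3, 'k': 4}
env['f'] = 3 → {'e': 3, 'r': 2, 's': 3, 'k': 4, 'f': 3}
del 'e' → {'r': 2, 's': 3, 'k': 4, 'f': 3}
sum of values = 12

12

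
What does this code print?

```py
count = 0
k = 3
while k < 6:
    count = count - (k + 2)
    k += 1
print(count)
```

k=3: count = 0-5 = -5
k=4: count = (-5)-6 = -11
k=5: count = (-11)-7 = -18

-18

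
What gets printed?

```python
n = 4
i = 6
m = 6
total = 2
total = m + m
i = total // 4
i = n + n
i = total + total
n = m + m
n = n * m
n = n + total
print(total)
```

total = 6+6 = 12
i = 12//4 = 3
i = 4+4 = 8
i = 12+12 = 24
n = 6+6 = 12
n = 12*6 = 72
n = 72+12 = 84

12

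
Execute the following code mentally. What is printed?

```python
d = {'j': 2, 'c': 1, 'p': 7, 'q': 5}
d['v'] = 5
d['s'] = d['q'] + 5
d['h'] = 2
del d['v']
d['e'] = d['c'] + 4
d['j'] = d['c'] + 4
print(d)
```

{'j': 5, 'c': 1, 'p': 7, 'q': 5, 's': 10, 'h': 2, 'e': 5}

d['v'] = 5 → {'j': 2, 'c': 1, 'p': 7, 'q': 5, 'v': 5}
d['s'] = d['q']+5 = 10 → {'j': 2, 'c': 1, 'p': 7, 'q': 5, 'v': 5, 's': 10}
d['h'] = 2 → {'j': 2, 'c': 1, 'p': 7, 'q': 5, 'v': 5, 's': 10, 'h': 2}
del 'v' → {'j': 2, 'c': 1, 'p': 7, 'q': 5, 's': 10, 'h': 2}
d['e'] = d['c']+4 = 5 → {'j': 2, 'c': 1, 'p': 7, 'q': 5, 's': 10, 'h': 2, 'e': 5}
d['j'] = d['c']+4 = 5 → {'j': 5, 'c': 1, 'p': 7, 'q': 5, 's': 10, 'h': 2, 'e': 5}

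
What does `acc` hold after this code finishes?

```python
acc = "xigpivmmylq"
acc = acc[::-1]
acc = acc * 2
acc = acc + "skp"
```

'qlymmvipgixqlymmvipgixskp'

reverse → 'qlymmvipgix'
repeat ×2 → 'qlymmvipgixqlymmvipgix'
+ 'skp' → 'qlymmvipgixqlymmvipgixskp'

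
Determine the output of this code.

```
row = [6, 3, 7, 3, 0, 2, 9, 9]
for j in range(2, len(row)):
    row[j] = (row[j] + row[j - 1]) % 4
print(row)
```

[6, 3, 2, 1, 1, 3, 0, 1]

j=2: row[2] = (7+3)%4 = 2 → [6, 3, 2, 3, 0, 2, 9, 9]
j=3: row[3] = (3+2)%4 = 1 → [6, 3, 2, 1, 0, 2, 9, 9]
j=4: row[4] = (0+1)%4 = 1 → [6, 3, 2, 1, 1, 2, 9, 9]
j=5: row[5] = (2+1)%4 = 3 → [6, 3, 2, 1, 1, 3, 9, 9]
j=6: row[6] = (9+3)%4 = 0 → [6, 3, 2, 1, 1, 3, 0, 9]
j=7: row[7] = (9+0)%4 = 1 → [6, 3, 2, 1, 1, 3, 0, 1]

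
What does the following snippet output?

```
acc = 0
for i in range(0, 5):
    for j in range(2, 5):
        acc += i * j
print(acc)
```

i=0,j=2: acc = 0+0 = 0
i=0,j=3: acc = 0+0 = 0
i=0,j=4: acc = 0+0 = 0
i=1,j=2: acc = 0+2 = 2
i=1,j=3: acc = 2+3 = 5
i=1,j=4: acc = 5+4 = 9
i=2,j=2: acc = 9+4 = 13
i=2,j=3: acc = 13+6 = 19
i=2,j=4: acc = 19+8 = 27
i=3,j=2: acc = 27+6 = 33
i=3,j=3: acc = 33+9 = 42
i=3,j=4: acc = 42+12 = 54
i=4,j=2: acc = 54+8 = 62
i=4,j=3: acc = 62+12 = 74
i=4,j=4: acc = 74+16 = 90

90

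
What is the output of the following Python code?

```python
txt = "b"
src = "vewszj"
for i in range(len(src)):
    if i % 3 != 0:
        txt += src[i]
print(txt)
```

i=0: skip
i=1: add 'e' → 'be'
i=2: add 'w' → 'bew'
i=3: skip
i=4: add 'z' → 'bewz'
i=5: add 'j' → 'bewzj'

bewzj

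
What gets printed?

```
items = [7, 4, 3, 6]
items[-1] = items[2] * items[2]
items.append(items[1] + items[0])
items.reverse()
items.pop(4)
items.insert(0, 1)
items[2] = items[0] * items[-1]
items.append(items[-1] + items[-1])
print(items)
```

items[-1] = items[2]*items[2] = 3*3 = 9 → [7, 4, 3, 9]
append items[1]+items[0] = 4+7 = 11 → [7, 4, 3, 9, 11]
reverse → [11, 9, 3, 4, 7]
pop(4) removes 7 → [11, 9, 3, 4]
insert 1 at 0 → [1, 11, 9, 3, 4]
items[2] = items[0]*items[-1] = 1*4 = 4 → [1, 11, 4, 3, 4]
append items[-1]+items[-1] = 4+4 = 8 → [1, 11, 4, 3, 4, 8]

[1, 11, 4, 3, 4, 8]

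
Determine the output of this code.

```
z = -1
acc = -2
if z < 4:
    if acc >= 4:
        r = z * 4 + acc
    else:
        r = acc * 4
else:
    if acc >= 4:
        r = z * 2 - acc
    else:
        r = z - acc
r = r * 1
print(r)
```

-8

z=-1, acc=-2
z < 4 is True; acc >= 4 is False
→ r = acc * 4 = -8
r = (-8)*1 = -8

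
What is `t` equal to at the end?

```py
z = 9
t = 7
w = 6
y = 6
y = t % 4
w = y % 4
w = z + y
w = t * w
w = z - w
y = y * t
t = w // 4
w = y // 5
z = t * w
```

y = 7%4 = 3
w = 3%4 = 3
w = 9+3 = 12
w = 7*12 = 84
w = 9-84 = -75
y = 3*7 = 21
t = (-75)//4 = -19
w = 21//5 = 4
z = (-19)*4 = -76

-19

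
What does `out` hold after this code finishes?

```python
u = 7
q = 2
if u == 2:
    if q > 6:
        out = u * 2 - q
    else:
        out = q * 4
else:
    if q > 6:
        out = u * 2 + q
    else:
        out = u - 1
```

u=7, q=2
u == 2 is False; q > 6 is False
→ out = u - 1 = 6

6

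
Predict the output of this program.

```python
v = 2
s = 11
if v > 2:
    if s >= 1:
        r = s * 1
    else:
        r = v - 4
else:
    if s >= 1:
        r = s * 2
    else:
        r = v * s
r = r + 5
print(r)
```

v=2, s=11
v > 2 is False; s >= 1 is True
→ r = s * 2 = 22
r = 22+5 = 27

27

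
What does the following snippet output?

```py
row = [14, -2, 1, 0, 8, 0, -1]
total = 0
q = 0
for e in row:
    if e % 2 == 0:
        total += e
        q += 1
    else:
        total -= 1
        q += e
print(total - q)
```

e=14: even, total = 0+14 = 14; q=1
e=-2: even, total = 14+(-2) = 12; q=2
e=1: not even, total = 12-1 = 11; q=3
e=0: even, total = 11+0 = 11; q=4
e=8: even, total = 11+8 = 19; q=5
e=0: even, total = 19+0 = 19; q=6
e=-1: not even, total = 19-1 = 18; q=5
total-q = 18-5 = 13

13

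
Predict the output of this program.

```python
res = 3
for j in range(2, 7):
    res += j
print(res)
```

j=2: res = 3+2 = 5
j=3: res = 5+3 = 8
j=4: res = 8+4 = 12
j=5: res = 12+5 = 17
j=6: res = 17+6 = 23

23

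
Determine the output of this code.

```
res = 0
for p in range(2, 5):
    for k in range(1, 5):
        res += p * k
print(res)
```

90

p=2,k=1: res = 0+2 = 2
p=2,k=2: res = 2+4 = 6
p=2,k=3: res = 6+6 = 12
p=2,k=4: res = 12+8 = 20
p=3,k=1: res = 20+3 = 23
p=3,k=2: res = 23+6 = 29
p=3,k=3: res = 29+9 = 38
p=3,k=4: res = 38+12 = 50
p=4,k=1: res = 50+4 = 54
p=4,k=2: res = 54+8 = 62
p=4,k=3: res = 62+12 = 74
p=4,k=4: res = 74+16 = 90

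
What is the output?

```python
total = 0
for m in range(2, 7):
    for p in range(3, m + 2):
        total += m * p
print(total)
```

315

m=2,p=3: total = 0+6 = 6
m=3,p=3: total = 6+9 = 15
m=3,p=4: total = 15+12 = 27
m=4,p=3: total = 27+12 = 39
m=4,p=4: total = 39+16 = 55
m=4,p=5: total = 55+20 = 75
m=5,p=3: total = 75+15 = 90
m=5,p=4: total = 90+20 = 110
m=5,p=5: total = 110+25 = 135
m=5,p=6: total = 135+30 = 165
m=6,p=3: total = 165+18 = 183
m=6,p=4: total = 183+24 = 207
m=6,p=5: total = 207+30 = 237
m=6,p=6: total = 237+36 = 273
m=6,p=7: total = 273+42 = 315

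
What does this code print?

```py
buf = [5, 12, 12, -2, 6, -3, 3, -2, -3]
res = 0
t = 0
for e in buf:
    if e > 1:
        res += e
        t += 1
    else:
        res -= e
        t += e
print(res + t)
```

43

e=5: >1, res = 0+5 = 5; t=1
e=12: >1, res = 5+12 = 17; t=2
e=12: >1, res = 17+12 = 29; t=3
e=-2: not >1, res = 29-(-2) = 31; t=1
e=6: >1, res = 31+6 = 37; t=2
e=-3: not >1, res = 37-(-3) = 40; t=-1
e=3: >1, res = 40+3 = 43; t=0
e=-2: not >1, res = 43-(-2) = 45; t=-2
e=-3: not >1, res = 45-(-3) = 48; t=-5
res+t = 48+(-5) = 43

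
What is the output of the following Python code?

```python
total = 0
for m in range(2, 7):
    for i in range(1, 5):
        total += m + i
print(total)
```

m=2,i=1: total = 0+3 = 3
m=2,i=2: total = 3+4 = 7
m=2,i=3: total = 7+5 = 12
m=2,i=4: total = 12+6 = 18
m=3,i=1: total = 18+4 = 22
m=3,i=2: total = 22+5 = 27
m=3,i=3: total = 27+6 = 33
m=3,i=4: total = 33+7 = 40
m=4,i=1: total = 40+5 = 45
m=4,i=2: total = 45+6 = 51
m=4,i=3: total = 51+7 = 58
m=4,i=4: total = 58+8 = 66
m=5,i=1: total = 66+6 = 72
m=5,i=2: total = 72+7 = 79
m=5,i=3: total = 79+8 = 87
m=5,i=4: total = 87+9 = 96
m=6,i=1: total = 96+7 = 103
m=6,i=2: total = 103+8 = 111
m=6,i=3: total = 111+9 = 120
m=6,i=4: total = 120+10 = 130

130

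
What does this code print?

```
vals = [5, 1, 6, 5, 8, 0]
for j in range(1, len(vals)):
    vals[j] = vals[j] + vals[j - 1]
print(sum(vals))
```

j=1: vals[1] = 1+5 = 6 → [5, 6, 6, 5, 8, 0]
j=2: vals[2] = 6+6 = 12 → [5, 6, 12, 5, 8, 0]
j=3: vals[3] = 5+12 = 17 → [5, 6, 12, 17, 8, 0]
j=4: vals[4] = 8+17 = 25 → [5, 6, 12, 17, 25, 0]
j=5: vals[5] = 0+25 = 25 → [5, 6, 12, 17, 25, 25]
sum = 90

90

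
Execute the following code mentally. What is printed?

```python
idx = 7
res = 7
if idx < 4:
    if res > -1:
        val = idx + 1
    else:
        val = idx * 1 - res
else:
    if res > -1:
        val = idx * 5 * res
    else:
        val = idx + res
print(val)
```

idx=7, res=7
idx < 4 is False; res > -1 is True
→ val = idx * 5 * res = 245

245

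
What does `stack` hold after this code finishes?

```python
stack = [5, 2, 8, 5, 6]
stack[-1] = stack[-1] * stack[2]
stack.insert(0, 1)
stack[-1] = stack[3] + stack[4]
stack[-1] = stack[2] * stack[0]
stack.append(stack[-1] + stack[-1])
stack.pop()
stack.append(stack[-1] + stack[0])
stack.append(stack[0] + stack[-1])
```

stack[-1] = stack[-1]*stack[2] = 6*8 = 48 → [5, 2, 8, 5, 48]
insert 1 at 0 → [1, 5, 2, 8, 5, 48]
stack[-1] = stack[3]+stack[4] = 8+5 = 13 → [1, 5, 2, 8, 5, 13]
stack[-1] = stack[2]*stack[0] = 2*1 = 2 → [1, 5, 2, 8, 5, 2]
append stack[-1]+stack[-1] = 2+2 = 4 → [1, 5, 2, 8, 5, 2, 4]
pop() removes 4 → [1, 5, 2, 8, 5, 2]
append stack[-1]+stack[0] = 2+1 = 3 → [1, 5, 2, 8, 5, 2, 3]
append stack[0]+stack[-1] = 1+3 = 4 → [1, 5, 2, 8, 5, 2, 3, 4]

[1, 5, 2, 8, 5, 2, 3, 4]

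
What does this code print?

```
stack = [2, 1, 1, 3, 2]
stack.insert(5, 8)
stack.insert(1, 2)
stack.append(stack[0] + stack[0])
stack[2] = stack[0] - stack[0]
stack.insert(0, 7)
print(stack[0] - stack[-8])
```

insert 8 at 5 → [2, 1, 1, 3, 2, 8]
insert 2 at 1 → [2, 2, 1, 1, 3, 2, 8]
append stack[0]+stack[0] = 2+2 = 4 → [2, 2, 1, 1, 3, 2, 8, 4]
stack[2] = stack[0]-stack[0] = 2-2 = 0 → [2, 2, 0, 1, 3, 2, 8, 4]
insert 7 at 0 → [7, 2, 2, 0, 1, 3, 2, 8, 4]
stack[0]-stack[-8] = 7-2 = 5

5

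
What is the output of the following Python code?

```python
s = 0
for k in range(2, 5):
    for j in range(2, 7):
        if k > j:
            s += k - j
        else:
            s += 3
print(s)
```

k=2,j=2: not 2>2, s = 0+3 = 3
k=2,j=3: not 2>3, s = 3+3 = 6
k=2,j=4: not 2>4, s = 6+3 = 9
k=2,j=5: not 2>5, s = 9+3 = 12
k=2,j=6: not 2>6, s = 12+3 = 15
k=3,j=2: 3>2, s = 15+1 = 16
k=3,j=3: not 3>3, s = 16+3 = 19
k=3,j=4: not 3>4, s = 19+3 = 22
k=3,j=5: not 3>5, s = 22+3 = 25
k=3,j=6: not 3>6, s = 25+3 = 28
k=4,j=2: 4>2, s = 28+2 = 30
k=4,j=3: 4>3, s = 30+1 = 31
k=4,j=4: not 4>4, s = 31+3 = 34
k=4,j=5: not 4>5, s = 34+3 = 37
k=4,j=6: not 4>6, s = 37+3 = 40

40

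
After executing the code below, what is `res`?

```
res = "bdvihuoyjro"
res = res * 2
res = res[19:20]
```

'j'

repeat ×2 → 'bdvihuoyjrobdvihuoyjro'
slice [19:20] → 'j'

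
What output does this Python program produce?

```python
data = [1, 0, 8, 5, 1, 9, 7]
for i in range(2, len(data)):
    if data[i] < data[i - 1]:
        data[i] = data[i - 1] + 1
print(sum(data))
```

i=2: 8>=0, unchanged → [1, 0, 8, 5, 1, 9, 7]
i=3: 5<8, data[3] = 8+1 = 9 → [1, 0, 8, 9, 1, 9, 7]
i=4: 1<9, data[4] = 9+1 = 10 → [1, 0, 8, 9, 10, 9, 7]
i=5: 9<10, data[5] = 10+1 = 11 → [1, 0, 8, 9, 10, 11, 7]
i=6: 7<11, data[6] = 11+1 = 12 → [1, 0, 8, 9, 10, 11, 12]
sum = 51

51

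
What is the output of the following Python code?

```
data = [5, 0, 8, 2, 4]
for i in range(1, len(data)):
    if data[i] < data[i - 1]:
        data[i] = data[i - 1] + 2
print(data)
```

[5, 7, 8, 10, 12]

i=1: 0<5, data[1] = 5+2 = 7 → [5, 7, 8, 2, 4]
i=2: 8>=7, unchanged → [5, 7, 8, 2, 4]
i=3: 2<8, data[3] = 8+2 = 10 → [5, 7, 8, 10, 4]
i=4: 4<10, data[4] = 10+2 = 12 → [5, 7, 8, 10, 12]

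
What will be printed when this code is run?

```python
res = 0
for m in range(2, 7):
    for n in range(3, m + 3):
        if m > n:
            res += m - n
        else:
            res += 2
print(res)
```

m=2,n=3: not 2>3, res = 0+2 = 2
m=2,n=4: not 2>4, res = 2+2 = 4
m=3,n=3: not 3>3, res = 4+2 = 6
m=3,n=4: not 3>4, res = 6+2 = 8
m=3,n=5: not 3>5, res = 8+2 = 10
m=4,n=3: 4>3, res = 10+1 = 11
m=4,n=4: not 4>4, res = 11+2 = 13
m=4,n=5: not 4>5, res = 13+2 = 15
m=4,n=6: not 4>6, res = 15+2 = 17
m=5,n=3: 5>3, res = 17+2 = 19
m=5,n=4: 5>4, res = 19+1 = 20
m=5,n=5: not 5>5, res = 20+2 = 22
m=5,n=6: not 5>6, res = 22+2 = 24
m=5,n=7: not 5>7, res = 24+2 = 26
m=6,n=3: 6>3, res = 26+3 = 29
m=6,n=4: 6>4, res = 29+2 = 31
m=6,n=5: 6>5, res = 31+1 = 32
m=6,n=6: not 6>6, res = 32+2 = 34
m=6,n=7: not 6>7, res = 34+2 = 36
m=6,n=8: not 6>8, res = 36+2 = 38

38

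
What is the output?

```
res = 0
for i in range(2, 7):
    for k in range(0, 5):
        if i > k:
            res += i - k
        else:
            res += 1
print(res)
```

60

i=2,k=0: 2>0, res = 0+2 = 2
i=2,k=1: 2>1, res = 2+1 = 3
i=2,k=2: not 2>2, res = 3+1 = 4
i=2,k=3: not 2>3, res = 4+1 = 5
i=2,k=4: not 2>4, res = 5+1 = 6
i=3,k=0: 3>0, res = 6+3 = 9
i=3,k=1: 3>1, res = 9+2 = 11
i=3,k=2: 3>2, res = 11+1 = 12
i=3,k=3: not 3>3, res = 12+1 = 13
i=3,k=4: not 3>4, res = 13+1 = 14
i=4,k=0: 4>0, res = 14+4 = 18
i=4,k=1: 4>1, res = 18+3 = 21
i=4,k=2: 4>2, res = 21+2 = 23
i=4,k=3: 4>3, res = 23+1 = 24
i=4,k=4: not 4>4, res = 24+1 = 25
i=5,k=0: 5>0, res = 25+5 = 30
i=5,k=1: 5>1, res = 30+4 = 34
i=5,k=2: 5>2, res = 34+3 = 37
i=5,k=3: 5>3, res = 37+2 = 39
i=5,k=4: 5>4, res = 39+1 = 40
i=6,k=0: 6>0, res = 40+6 = 46
i=6,k=1: 6>1, res = 46+5 = 51
i=6,k=2: 6>2, res = 51+4 = 55
i=6,k=3: 6>3, res = 55+3 = 58
i=6,k=4: 6>4, res = 58+2 = 60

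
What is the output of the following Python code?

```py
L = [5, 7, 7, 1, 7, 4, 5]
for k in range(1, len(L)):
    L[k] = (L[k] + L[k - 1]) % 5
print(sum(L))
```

15

k=1: L[1] = (7+5)%5 = 2 → [5, 2, 7, 1, 7, 4, 5]
k=2: L[2] = (7+2)%5 = 4 → [5, 2, 4, 1, 7, 4, 5]
k=3: L[3] = (1+4)%5 = 0 → [5, 2, 4, 0, 7, 4, 5]
k=4: L[4] = (7+0)%5 = 2 → [5, 2, 4, 0, 2, 4, 5]
k=5: L[5] = (4+2)%5 = 1 → [5, 2, 4, 0, 2, 1, 5]
k=6: L[6] = (5+1)%5 = 1 → [5, 2, 4, 0, 2, 1, 1]
sum = 15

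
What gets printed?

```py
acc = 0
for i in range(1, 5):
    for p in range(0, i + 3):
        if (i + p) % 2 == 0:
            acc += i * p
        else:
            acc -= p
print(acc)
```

i=1,p=0: odd sum, acc = 0-0 = 0
i=1,p=1: even sum, acc = 0+1 = 1
i=1,p=2: odd sum, acc = 1-2 = -1
i=1,p=3: even sum, acc = (-1)+3 = 2
i=2,p=0: even sum, acc = 2+0 = 2
i=2,p=1: odd sum, acc = 2-1 = 1
i=2,p=2: even sum, acc = 1+4 = 5
i=2,p=3: odd sum, acc = 5-3 = 2
i=2,p=4: even sum, acc = 2+8 = 10
i=3,p=0: odd sum, acc = 10-0 = 10
i=3,p=1: even sum, acc = 10+3 = 13
i=3,p=2: odd sum, acc = 13-2 = 11
i=3,p=3: even sum, acc = 11+9 = 20
i=3,p=4: odd sum, acc = 20-4 = 16
i=3,p=5: even sum, acc = 16+15 = 31
i=4,p=0: even sum, acc = 31+0 = 31
i=4,p=1: odd sum, acc = 31-1 = 30
i=4,p=2: even sum, acc = 30+8 = 38
i=4,p=3: odd sum, acc = 38-3 = 35
i=4,p=4: even sum, acc = 35+16 = 51
i=4,p=5: odd sum, acc = 51-5 = 46
i=4,p=6: even sum, acc = 46+24 = 70

70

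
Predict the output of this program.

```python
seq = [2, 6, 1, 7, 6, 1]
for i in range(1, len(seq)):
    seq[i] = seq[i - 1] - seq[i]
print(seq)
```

i=1: seq[1] = 2-6 = -4 → [2, -4, 1, 7, 6, 1]
i=2: seq[2] = (-4)-1 = -5 → [2, -4, -5, 7, 6, 1]
i=3: seq[3] = (-5)-7 = -12 → [2, -4, -5, -12, 6, 1]
i=4: seq[4] = (-12)-6 = -18 → [2, -4, -5, -12, -18, 1]
i=5: seq[5] = (-18)-1 = -19 → [2, -4, -5, -12, -18, -19]

[2, -4, -5, -12, -18, -19]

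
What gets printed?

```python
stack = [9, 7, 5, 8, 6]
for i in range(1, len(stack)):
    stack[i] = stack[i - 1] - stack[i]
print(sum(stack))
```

i=1: stack[1] = 9-7 = 2 → [9, 2, 5, 8, 6]
i=2: stack[2] = 2-5 = -3 → [9, 2, -3, 8, 6]
i=3: stack[3] = (-3)-8 = -11 → [9, 2, -3, -11, 6]
i=4: stack[4] = (-11)-6 = -17 → [9, 2, -3, -11, -17]
sum = -20

-20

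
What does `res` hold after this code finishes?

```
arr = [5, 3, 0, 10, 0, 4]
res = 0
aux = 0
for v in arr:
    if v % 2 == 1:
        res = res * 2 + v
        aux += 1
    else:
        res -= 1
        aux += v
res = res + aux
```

25

v=5: odd, res = 0*2+5 = 5; aux=1
v=3: odd, res = 5*2+3 = 13; aux=2
v=0: not odd, res = 13-1 = 12; aux=2
v=10: not odd, res = 12-1 = 11; aux=12
v=0: not odd, res = 11-1 = 10; aux=12
v=4: not odd, res = 10-1 = 9; aux=16
res+aux = 9+16 = 25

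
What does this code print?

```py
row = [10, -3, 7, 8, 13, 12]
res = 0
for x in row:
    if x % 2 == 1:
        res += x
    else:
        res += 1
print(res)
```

x=10: not odd, res = 0+1 = 1
x=-3: odd, res = 1+(-3) = -2
x=7: odd, res = (-2)+7 = 5
x=8: not odd, res = 5+1 = 6
x=13: odd, res = 6+13 = 19
x=12: not odd, res = 19+1 = 20

20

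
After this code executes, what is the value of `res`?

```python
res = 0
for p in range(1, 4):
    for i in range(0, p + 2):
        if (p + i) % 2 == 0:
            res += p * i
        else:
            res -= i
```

p=1,i=0: odd sum, res = 0-0 = 0
p=1,i=1: even sum, res = 0+1 = 1
p=1,i=2: odd sum, res = 1-2 = -1
p=2,i=0: even sum, res = (-1)+0 = -1
p=2,i=1: odd sum, res = (-1)-1 = -2
p=2,i=2: even sum, res = (-2)+4 = 2
p=2,i=3: odd sum, res = 2-3 = -1
p=3,i=0: odd sum, res = (-1)-0 = -1
p=3,i=1: even sum, res = (-1)+3 = 2
p=3,i=2: odd sum, res = 2-2 = 0
p=3,i=3: even sum, res = 0+9 = 9
p=3,i=4: odd sum, res = 9-4 = 5

5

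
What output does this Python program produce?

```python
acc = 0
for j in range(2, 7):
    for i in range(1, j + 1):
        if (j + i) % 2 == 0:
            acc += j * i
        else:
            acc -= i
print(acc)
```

j=2,i=1: odd sum, acc = 0-1 = -1
j=2,i=2: even sum, acc = (-1)+4 = 3
j=3,i=1: even sum, acc = 3+3 = 6
j=3,i=2: odd sum, acc = 6-2 = 4
j=3,i=3: even sum, acc = 4+9 = 13
j=4,i=1: odd sum, acc = 13-1 = 12
j=4,i=2: even sum, acc = 12+8 = 20
j=4,i=3: odd sum, acc = 20-3 = 17
j=4,i=4: even sum, acc = 17+16 = 33
j=5,i=1: even sum, acc = 33+5 = 38
j=5,i=2: odd sum, acc = 38-2 = 36
j=5,i=3: even sum, acc = 36+15 = 51
j=5,i=4: odd sum, acc = 51-4 = 47
j=5,i=5: even sum, acc = 47+25 = 72
j=6,i=1: odd sum, acc = 72-1 = 71
j=6,i=2: even sum, acc = 71+12 = 83
j=6,i=3: odd sum, acc = 83-3 = 80
j=6,i=4: even sum, acc = 80+24 = 104
j=6,i=5: odd sum, acc = 104-5 = 99
j=6,i=6: even sum, acc = 99+36 = 135

135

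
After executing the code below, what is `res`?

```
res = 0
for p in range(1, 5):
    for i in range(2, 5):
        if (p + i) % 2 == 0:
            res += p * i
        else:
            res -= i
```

30

p=1,i=2: odd sum, res = 0-2 = -2
p=1,i=3: even sum, res = (-2)+3 = 1
p=1,i=4: odd sum, res = 1-4 = -3
p=2,i=2: even sum, res = (-3)+4 = 1
p=2,i=3: odd sum, res = 1-3 = -2
p=2,i=4: even sum, res = (-2)+8 = 6
p=3,i=2: odd sum, res = 6-2 = 4
p=3,i=3: even sum, res = 4+9 = 13
p=3,i=4: odd sum, res = 13-4 = 9
p=4,i=2: even sum, res = 9+8 = 17
p=4,i=3: odd sum, res = 17-3 = 14
p=4,i=4: even sum, res = 14+16 = 30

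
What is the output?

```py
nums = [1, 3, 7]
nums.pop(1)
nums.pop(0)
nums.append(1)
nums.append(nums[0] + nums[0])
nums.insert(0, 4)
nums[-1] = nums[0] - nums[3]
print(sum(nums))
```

pop(1) removes 3 → [1, 7]
pop(0) removes 1 → [7]
append 1 → [7, 1]
append nums[0]+nums[0] = 7+7 = 14 → [7, 1, 14]
insert 4 at 0 → [4, 7, 1, 14]
nums[-1] = nums[0]-nums[3] = 4-14 = -10 → [4, 7, 1, -10]
sum = 2

2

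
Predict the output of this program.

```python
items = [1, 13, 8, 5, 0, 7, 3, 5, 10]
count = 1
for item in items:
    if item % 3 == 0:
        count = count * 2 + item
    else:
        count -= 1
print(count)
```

-13

item=1: not %3==0, count = 1-1 = 0
item=13: not %3==0, count = 0-1 = -1
item=8: not %3==0, count = (-1)-1 = -2
item=5: not %3==0, count = (-2)-1 = -3
item=0: %3==0, count = (-3)*2+0 = -6
item=7: not %3==0, count = (-6)-1 = -7
item=3: %3==0, count = (-7)*2+3 = -11
item=5: not %3==0, count = (-11)-1 = -12
item=10: not %3==0, count = (-12)-1 = -13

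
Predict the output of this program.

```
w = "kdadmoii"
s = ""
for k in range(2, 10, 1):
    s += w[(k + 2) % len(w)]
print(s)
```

k=2: add w[4]='m' → 'm'
k=3: add w[5]='o' → 'mo'
k=4: add w[6]='i' → 'moi'
k=5: add w[7]='i' → 'moii'
k=6: add w[0]='k' → 'moiik'
k=7: add w[1]='d' → 'moiikd'
k=8: add w[2]='a' → 'moiikda'
k=9: add w[3]='d' → 'moiikdad'

moiikdad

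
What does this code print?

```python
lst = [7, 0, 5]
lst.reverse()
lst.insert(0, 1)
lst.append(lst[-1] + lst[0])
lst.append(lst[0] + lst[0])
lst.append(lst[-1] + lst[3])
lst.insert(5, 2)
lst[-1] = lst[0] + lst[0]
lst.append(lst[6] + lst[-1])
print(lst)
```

reverse → [5, 0, 7]
insert 1 at 0 → [1, 5, 0, 7]
append lst[-1]+lst[0] = 7+1 = 8 → [1, 5, 0, 7, 8]
append lst[0]+lst[0] = 1+1 = 2 → [1, 5, 0, 7, 8, 2]
append lst[-1]+lst[3] = 2+7 = 9 → [1, 5, 0, 7, 8, 2, 9]
insert 2 at 5 → [1, 5, 0, 7, 8, 2, 2, 9]
lst[-1] = lst[0]+lst[0] = 1+1 = 2 → [1, 5, 0, 7, 8, 2, 2, 2]
append lst[6]+lst[-1] = 2+2 = 4 → [1, 5, 0, 7, 8, 2, 2, 2, 4]

[1, 5, 0, 7, 8, 2, 2, 2, 4]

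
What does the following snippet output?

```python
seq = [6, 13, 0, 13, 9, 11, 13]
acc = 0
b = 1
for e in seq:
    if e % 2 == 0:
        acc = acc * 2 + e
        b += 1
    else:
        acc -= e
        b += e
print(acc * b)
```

-3720

e=6: even, acc = 0*2+6 = 6; b=2
e=13: not even, acc = 6-13 = -7; b=15
e=0: even, acc = (-7)*2+0 = -14; b=16
e=13: not even, acc = (-14)-13 = -27; b=29
e=9: not even, acc = (-27)-9 = -36; b=38
e=11: not even, acc = (-36)-11 = -47; b=49
e=13: not even, acc = (-47)-13 = -60; b=62
acc*b = (-60)*62 = -3720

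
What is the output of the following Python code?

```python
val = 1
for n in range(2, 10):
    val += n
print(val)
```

45

n=2: val = 1+2 = 3
n=3: val = 3+3 = 6
n=4: val = 6+4 = 10
n=5: val = 10+5 = 15
n=6: val = 15+6 = 21
n=7: val = 21+7 = 28
n=8: val = 28+8 = 36
n=9: val = 36+9 = 45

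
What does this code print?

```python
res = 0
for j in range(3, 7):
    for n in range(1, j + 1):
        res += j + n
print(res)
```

j=3,n=1: res = 0+4 = 4
j=3,n=2: res = 4+5 = 9
j=3,n=3: res = 9+6 = 15
j=4,n=1: res = 15+5 = 20
j=4,n=2: res = 20+6 = 26
j=4,n=3: res = 26+7 = 33
j=4,n=4: res = 33+8 = 41
j=5,n=1: res = 41+6 = 47
j=5,n=2: res = 47+7 = 54
j=5,n=3: res = 54+8 = 62
j=5,n=4: res = 62+9 = 71
j=5,n=5: res = 71+10 = 81
j=6,n=1: res = 81+7 = 88
j=6,n=2: res = 88+8 = 96
j=6,n=3: res = 96+9 = 105
j=6,n=4: res = 105+10 = 115
j=6,n=5: res = 115+11 = 126
j=6,n=6: res = 126+12 = 138

138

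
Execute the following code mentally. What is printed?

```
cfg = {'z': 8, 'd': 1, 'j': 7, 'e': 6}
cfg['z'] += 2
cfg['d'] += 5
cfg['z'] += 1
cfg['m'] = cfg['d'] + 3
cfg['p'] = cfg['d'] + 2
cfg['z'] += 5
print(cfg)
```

{'z': 16, 'd': 6, 'j': 7, 'e': 6, 'm': 9, 'p': 8}

cfg['z'] = 8+2 = 10 → {'z': 10, 'd': 1, 'j': 7, 'e': 6}
cfg['d'] = 1+5 = 6 → {'z': 10, 'd': 6, 'j': 7, 'e': 6}
cfg['z'] = 10+1 = 11 → {'z': 11, 'd': 6, 'j': 7, 'e': 6}
cfg['m'] = cfg['d']+3 = 9 → {'z': 11, 'd': 6, 'j': 7, 'e': 6, 'm': 9}
cfg['p'] = cfg['d']+2 = 8 → {'z': 11, 'd': 6, 'j': 7, 'e': 6, 'm': 9, 'p': 8}
cfg['z'] = 11+5 = 16 → {'z': 16, 'd': 6, 'j': 7, 'e': 6, 'm': 9, 'p': 8}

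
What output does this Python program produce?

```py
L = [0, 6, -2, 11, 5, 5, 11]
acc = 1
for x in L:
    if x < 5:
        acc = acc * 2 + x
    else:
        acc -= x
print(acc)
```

x=0: <5, acc = 1*2+0 = 2
x=6: not <5, acc = 2-6 = -4
x=-2: <5, acc = (-4)*2+(-2) = -10
x=11: not <5, acc = (-10)-11 = -21
x=5: not <5, acc = (-21)-5 = -26
x=5: not <5, acc = (-26)-5 = -31
x=11: not <5, acc = (-31)-11 = -42

-42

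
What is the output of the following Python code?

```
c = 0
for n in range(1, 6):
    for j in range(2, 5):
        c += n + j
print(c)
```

n=1,j=2: c = 0+3 = 3
n=1,j=3: c = 3+4 = 7
n=1,j=4: c = 7+5 = 12
n=2,j=2: c = 12+4 = 16
n=2,j=3: c = 16+5 = 21
n=2,j=4: c = 21+6 = 27
n=3,j=2: c = 27+5 = 32
n=3,j=3: c = 32+6 = 38
n=3,j=4: c = 38+7 = 45
n=4,j=2: c = 45+6 = 51
n=4,j=3: c = 51+7 = 58
n=4,j=4: c = 58+8 = 66
n=5,j=2: c = 66+7 = 73
n=5,j=3: c = 73+8 = 81
n=5,j=4: c = 81+9 = 90

90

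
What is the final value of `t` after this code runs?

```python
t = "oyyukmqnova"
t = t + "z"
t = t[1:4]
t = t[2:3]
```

'u'

+ 'z' → 'oyyukmqnovaz'
slice [1:4] → 'yyu'
slice [2:3] → 'u'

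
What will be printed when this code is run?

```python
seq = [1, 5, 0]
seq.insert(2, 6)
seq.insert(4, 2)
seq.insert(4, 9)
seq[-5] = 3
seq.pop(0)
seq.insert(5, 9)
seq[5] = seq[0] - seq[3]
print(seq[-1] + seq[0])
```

insert 6 at 2 → [1, 5, 6, 0]
insert 2 at 4 → [1, 5, 6, 0, 2]
insert 9 at 4 → [1, 5, 6, 0, 9, 2]
seq[-5] = 3 → [1, 3, 6, 0, 9, 2]
pop(0) removes 1 → [3, 6, 0, 9, 2]
insert 9 at 5 → [3, 6, 0, 9, 2, 9]
seq[5] = seq[0]-seq[3] = 3-9 = -6 → [3, 6, 0, 9, 2, -6]
seq[-1]+seq[0] = (-6)+3 = -3

-3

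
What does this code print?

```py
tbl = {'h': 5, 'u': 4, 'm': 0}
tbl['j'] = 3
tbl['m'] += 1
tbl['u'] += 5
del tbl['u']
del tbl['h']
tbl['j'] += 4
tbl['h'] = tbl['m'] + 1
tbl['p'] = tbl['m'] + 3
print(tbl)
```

{'m': 1, 'j': 7, 'h': 2, 'p': 4}

tbl['j'] = 3 → {'h': 5, 'u': 4, 'm': 0, 'j': 3}
tbl['m'] = 0+1 = 1 → {'h': 5, 'u': 4, 'm': 1, 'j': 3}
tbl['u'] = 4+5 = 9 → {'h': 5, 'u': 9, 'm': 1, 'j': 3}
del 'u' → {'h': 5, 'm': 1, 'j': 3}
del 'h' → {'m': 1, 'j': 3}
tbl['j'] = 3+4 = 7 → {'m': 1, 'j': 7}
tbl['h'] = tbl['m']+1 = 2 → {'m': 1, 'j': 7, 'h': 2}
tbl['p'] = tbl['m']+3 = 4 → {'m': 1, 'j': 7, 'h': 2, 'p': 4}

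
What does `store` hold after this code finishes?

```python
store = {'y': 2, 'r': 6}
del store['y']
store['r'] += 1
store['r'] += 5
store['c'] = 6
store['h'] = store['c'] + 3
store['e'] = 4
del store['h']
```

del 'y' → {'r': 6}
store['r'] = 6+1 = 7 → {'r': 7}
store['r'] = 7+5 = 12 → {'r': 12}
store['c'] = 6 → {'r': 12, 'c': 6}
store['h'] = store['c']+3 = 9 → {'r': 12, 'c': 6, 'h': 9}
store['e'] = 4 → {'r': 12, 'c': 6, 'h': 9, 'e': 4}
del 'h' → {'r': 12, 'c': 6, 'e': 4}

{'r': 12, 'c': 6, 'e': 4}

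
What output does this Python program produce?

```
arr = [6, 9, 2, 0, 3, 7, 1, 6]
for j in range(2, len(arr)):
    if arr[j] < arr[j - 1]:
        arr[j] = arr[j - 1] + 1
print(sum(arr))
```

90

j=2: 2<9, arr[2] = 9+1 = 10 → [6, 9, 10, 0, 3, 7, 1, 6]
j=3: 0<10, arr[3] = 10+1 = 11 → [6, 9, 10, 11, 3, 7, 1, 6]
j=4: 3<11, arr[4] = 11+1 = 12 → [6, 9, 10, 11, 12, 7, 1, 6]
j=5: 7<12, arr[5] = 12+1 = 13 → [6, 9, 10, 11, 12, 13, 1, 6]
j=6: 1<13, arr[6] = 13+1 = 14 → [6, 9, 10, 11, 12, 13, 14, 6]
j=7: 6<14, arr[7] = 14+1 = 15 → [6, 9, 10, 11, 12, 13, 14, 15]
sum = 90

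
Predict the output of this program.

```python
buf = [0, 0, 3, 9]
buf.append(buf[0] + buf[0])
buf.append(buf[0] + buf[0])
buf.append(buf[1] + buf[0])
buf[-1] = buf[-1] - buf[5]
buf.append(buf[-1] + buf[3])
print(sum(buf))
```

append buf[0]+buf[0] = 0+0 = 0 → [0, 0, 3, 9, 0]
append buf[0]+buf[0] = 0+0 = 0 → [0, 0, 3, 9, 0, 0]
append buf[1]+buf[0] = 0+0 = 0 → [0, 0, 3, 9, 0, 0, 0]
buf[-1] = buf[-1]-buf[5] = 0-0 = 0 → [0, 0, 3, 9, 0, 0, 0]
append buf[-1]+buf[3] = 0+9 = 9 → [0, 0, 3, 9, 0, 0, 0, 9]
sum = 21

21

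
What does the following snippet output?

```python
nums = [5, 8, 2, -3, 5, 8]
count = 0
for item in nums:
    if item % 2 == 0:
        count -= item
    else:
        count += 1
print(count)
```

item=5: not even, count = 0+1 = 1
item=8: even, count = 1-8 = -7
item=2: even, count = (-7)-2 = -9
item=-3: not even, count = (-9)+1 = -8
item=5: not even, count = (-8)+1 = -7
item=8: even, count = (-7)-8 = -15

-15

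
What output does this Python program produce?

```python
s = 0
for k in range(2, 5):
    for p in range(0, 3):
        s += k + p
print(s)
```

k=2,p=0: s = 0+2 = 2
k=2,p=1: s = 2+3 = 5
k=2,p=2: s = 5+4 = 9
k=3,p=0: s = 9+3 = 12
k=3,p=1: s = 12+4 = 16
k=3,p=2: s = 16+5 = 21
k=4,p=0: s = 21+4 = 25
k=4,p=1: s = 25+5 = 30
k=4,p=2: s = 30+6 = 36

36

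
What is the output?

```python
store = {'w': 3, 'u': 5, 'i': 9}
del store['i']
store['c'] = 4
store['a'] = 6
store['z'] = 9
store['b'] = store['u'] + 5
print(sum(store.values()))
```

del 'i' → {'w': 3, 'u': 5}
store['c'] = 4 → {'w': 3, 'u': 5, 'c': 4}
store['a'] = 6 → {'w': 3, 'u': 5, 'c': 4, 'a': 6}
store['z'] = 9 → {'w': 3, 'u': 5, 'c': 4, 'a': 6, 'z': 9}
store['b'] = store['u']+5 = 10 → {'w': 3, 'u': 5, 'c': 4, 'a': 6, 'z': 9, 'b': 10}
sum of values = 37

37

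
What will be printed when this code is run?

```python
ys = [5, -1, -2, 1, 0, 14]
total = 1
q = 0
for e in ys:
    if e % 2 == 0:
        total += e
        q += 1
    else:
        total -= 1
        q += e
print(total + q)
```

e=5: not even, total = 1-1 = 0; q=5
e=-1: not even, total = 0-1 = -1; q=4
e=-2: even, total = (-1)+(-2) = -3; q=5
e=1: not even, total = (-3)-1 = -4; q=6
e=0: even, total = (-4)+0 = -4; q=7
e=14: even, total = (-4)+14 = 10; q=8
total+q = 10+8 = 18

18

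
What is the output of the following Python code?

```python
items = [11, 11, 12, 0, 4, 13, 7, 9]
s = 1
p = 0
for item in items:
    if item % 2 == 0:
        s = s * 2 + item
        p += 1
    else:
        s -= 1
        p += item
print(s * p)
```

item=11: not even, s = 1-1 = 0; p=11
item=11: not even, s = 0-1 = -1; p=22
item=12: even, s = (-1)*2+12 = 10; p=23
item=0: even, s = 10*2+0 = 20; p=24
item=4: even, s = 20*2+4 = 44; p=25
item=13: not even, s = 44-1 = 43; p=38
item=7: not even, s = 43-1 = 42; p=45
item=9: not even, s = 42-1 = 41; p=54
s*p = 41*54 = 2214

2214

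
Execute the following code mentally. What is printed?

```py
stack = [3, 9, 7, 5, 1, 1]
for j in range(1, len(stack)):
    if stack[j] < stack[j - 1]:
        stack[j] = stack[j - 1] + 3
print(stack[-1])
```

j=1: 9>=3, unchanged → [3, 9, 7, 5, 1, 1]
j=2: 7<9, stack[2] = 9+3 = 12 → [3, 9, 12, 5, 1, 1]
j=3: 5<12, stack[3] = 12+3 = 15 → [3, 9, 12, 15, 1, 1]
j=4: 1<15, stack[4] = 15+3 = 18 → [3, 9, 12, 15, 18, 1]
j=5: 1<18, stack[5] = 18+3 = 21 → [3, 9, 12, 15, 18, 21]

21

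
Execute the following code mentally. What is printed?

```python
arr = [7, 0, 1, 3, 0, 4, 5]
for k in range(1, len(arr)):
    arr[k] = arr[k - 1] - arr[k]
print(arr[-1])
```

-6

k=1: arr[1] = 7-0 = 7 → [7, 7, 1, 3, 0, 4, 5]
k=2: arr[2] = 7-1 = 6 → [7, 7, 6, 3, 0, 4, 5]
k=3: arr[3] = 6-3 = 3 → [7, 7, 6, 3, 0, 4, 5]
k=4: arr[4] = 3-0 = 3 → [7, 7, 6, 3, 3, 4, 5]
k=5: arr[5] = 3-4 = -1 → [7, 7, 6, 3, 3, -1, 5]
k=6: arr[6] = (-1)-5 = -6 → [7, 7, 6, 3, 3, -1, -6]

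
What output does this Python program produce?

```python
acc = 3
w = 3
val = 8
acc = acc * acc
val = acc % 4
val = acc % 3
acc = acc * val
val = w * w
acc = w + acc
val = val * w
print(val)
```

27

acc = 3*3 = 9
val = 9%4 = 1
val = 9%3 = 0
acc = 9*0 = 0
val = 3*3 = 9
acc = 3+0 = 3
val = 9*3 = 27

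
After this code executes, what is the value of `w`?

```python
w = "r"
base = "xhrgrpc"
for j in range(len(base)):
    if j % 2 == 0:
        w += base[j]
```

'rxrrc'

j=0: add 'x' → 'rx'
j=1: skip
j=2: add 'r' → 'rxr'
j=3: skip
j=4: add 'r' → 'rxrr'
j=5: skip
j=6: add 'c' → 'rxrrc'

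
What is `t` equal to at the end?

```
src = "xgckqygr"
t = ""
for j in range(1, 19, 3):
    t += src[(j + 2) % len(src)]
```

'kggqrc'

j=1: add src[3]='k' → 'k'
j=4: add src[6]='g' → 'kg'
j=7: add src[1]='g' → 'kgg'
j=10: add src[4]='q' → 'kggq'
j=13: add src[7]='r' → 'kggqr'
j=16: add src[2]='c' → 'kggqrc'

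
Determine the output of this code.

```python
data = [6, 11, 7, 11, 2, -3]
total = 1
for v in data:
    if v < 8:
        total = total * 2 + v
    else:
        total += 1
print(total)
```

v=6: <8, total = 1*2+6 = 8
v=11: not <8, total = 8+1 = 9
v=7: <8, total = 9*2+7 = 25
v=11: not <8, total = 25+1 = 26
v=2: <8, total = 26*2+2 = 54
v=-3: <8, total = 54*2+(-3) = 105

105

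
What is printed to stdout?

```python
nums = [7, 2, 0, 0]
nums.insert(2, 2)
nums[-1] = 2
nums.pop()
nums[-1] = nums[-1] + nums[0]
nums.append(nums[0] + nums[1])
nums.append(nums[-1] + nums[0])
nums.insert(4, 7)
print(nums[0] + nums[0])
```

14

insert 2 at 2 → [7, 2, 2, 0, 0]
nums[-1] = 2 → [7, 2, 2, 0, 2]
pop() removes 2 → [7, 2, 2, 0]
nums[-1] = nums[-1]+nums[0] = 0+7 = 7 → [7, 2, 2, 7]
append nums[0]+nums[1] = 7+2 = 9 → [7, 2, 2, 7, 9]
append nums[-1]+nums[0] = 9+7 = 16 → [7, 2, 2, 7, 9, 16]
insert 7 at 4 → [7, 2, 2, 7, 7, 9, 16]
nums[0]+nums[0] = 7+7 = 14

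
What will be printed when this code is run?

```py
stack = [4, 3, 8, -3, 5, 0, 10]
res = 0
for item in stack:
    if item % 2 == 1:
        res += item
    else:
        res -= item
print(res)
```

-17

item=4: not odd, res = 0-4 = -4
item=3: odd, res = (-4)+3 = -1
item=8: not odd, res = (-1)-8 = -9
item=-3: odd, res = (-9)+(-3) = -12
item=5: odd, res = (-12)+5 = -7
item=0: not odd, res = (-7)-0 = -7
item=10: not odd, res = (-7)-10 = -17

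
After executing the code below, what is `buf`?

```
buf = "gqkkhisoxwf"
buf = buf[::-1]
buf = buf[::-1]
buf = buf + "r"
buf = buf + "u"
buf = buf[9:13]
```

reverse → 'fwxosihkkqg'
reverse → 'gqkkhisoxwf'
+ 'r' → 'gqkkhisoxwfr'
+ 'u' → 'gqkkhisoxwfru'
slice [9:13] → 'wfru'

'wfru'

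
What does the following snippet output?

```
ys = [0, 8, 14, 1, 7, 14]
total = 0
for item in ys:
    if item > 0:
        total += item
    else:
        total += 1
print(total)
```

item=0: not >0, total = 0+1 = 1
item=8: >0, total = 1+8 = 9
item=14: >0, total = 9+14 = 23
item=1: >0, total = 23+1 = 24
item=7: >0, total = 24+7 = 31
item=14: >0, total = 31+14 = 45

45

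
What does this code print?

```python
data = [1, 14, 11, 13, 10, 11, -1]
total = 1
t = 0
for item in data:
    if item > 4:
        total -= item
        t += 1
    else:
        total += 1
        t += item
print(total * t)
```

-280

item=1: not >4, total = 1+1 = 2; t=1
item=14: >4, total = 2-14 = -12; t=2
item=11: >4, total = (-12)-11 = -23; t=3
item=13: >4, total = (-23)-13 = -36; t=4
item=10: >4, total = (-36)-10 = -46; t=5
item=11: >4, total = (-46)-11 = -57; t=6
item=-1: not >4, total = (-57)+1 = -56; t=5
total*t = (-56)*5 = -280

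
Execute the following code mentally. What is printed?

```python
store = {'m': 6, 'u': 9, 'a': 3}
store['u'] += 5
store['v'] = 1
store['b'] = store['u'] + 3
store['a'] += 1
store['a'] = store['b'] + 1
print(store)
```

store['u'] = 9+5 = 14 → {'m': 6, 'u': 14, 'a': 3}
store['v'] = 1 → {'m': 6, 'u': 14, 'a': 3, 'v': 1}
store['b'] = store['u']+3 = 17 → {'m': 6, 'u': 14, 'a': 3, 'v': 1, 'b': 17}
store['a'] = 3+1 = 4 → {'m': 6, 'u': 14, 'a': 4, 'v': 1, 'b': 17}
store['a'] = store['b']+1 = 18 → {'m': 6, 'u': 14, 'a': 18, 'v': 1, 'b': 17}

{'m': 6, 'u': 14, 'a': 18, 'v': 1, 'b': 17}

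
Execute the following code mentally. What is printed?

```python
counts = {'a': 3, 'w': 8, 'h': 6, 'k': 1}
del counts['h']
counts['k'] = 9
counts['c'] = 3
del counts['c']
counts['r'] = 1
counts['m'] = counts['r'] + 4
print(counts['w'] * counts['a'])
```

24

del 'h' → {'a': 3, 'w': 8, 'k': 1}
counts['k'] = 9 → {'a': 3, 'w': 8, 'k': 9}
counts['c'] = 3 → {'a': 3, 'w': 8, 'k': 9, 'c': 3}
del 'c' → {'a': 3, 'w': 8, 'k': 9}
counts['r'] = 1 → {'a': 3, 'w': 8, 'k': 9, 'r': 1}
counts['m'] = counts['r']+4 = 5 → {'a': 3, 'w': 8, 'k': 9, 'r': 1, 'm': 5}
counts['w']*counts['a'] = 8*3 = 24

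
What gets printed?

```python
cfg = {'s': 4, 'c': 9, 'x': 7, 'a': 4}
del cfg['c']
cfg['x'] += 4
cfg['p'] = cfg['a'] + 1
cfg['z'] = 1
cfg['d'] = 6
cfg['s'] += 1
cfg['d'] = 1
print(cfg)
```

{'s': 5, 'x': 11, 'a': 4, 'p': 5, 'z': 1, 'd': 1}

del 'c' → {'s': 4, 'x': 7, 'a': 4}
cfg['x'] = 7+4 = 11 → {'s': 4, 'x': 11, 'a': 4}
cfg['p'] = cfg['a']+1 = 5 → {'s': 4, 'x': 11, 'a': 4, 'p': 5}
cfg['z'] = 1 → {'s': 4, 'x': 11, 'a': 4, 'p': 5, 'z': 1}
cfg['d'] = 6 → {'s': 4, 'x': 11, 'a': 4, 'p': 5, 'z': 1, 'd': 6}
cfg['s'] = 4+1 = 5 → {'s': 5, 'x': 11, 'a': 4, 'p': 5, 'z': 1, 'd': 6}
cfg['d'] = 1 → {'s': 5, 'x': 11, 'a': 4, 'p': 5, 'z': 1, 'd': 1}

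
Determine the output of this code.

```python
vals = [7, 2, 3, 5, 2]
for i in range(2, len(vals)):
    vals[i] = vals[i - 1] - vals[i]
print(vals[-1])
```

i=2: vals[2] = 2-3 = -1 → [7, 2, -1, 5, 2]
i=3: vals[3] = (-1)-5 = -6 → [7, 2, -1, -6, 2]
i=4: vals[4] = (-6)-2 = -8 → [7, 2, -1, -6, -8]

-8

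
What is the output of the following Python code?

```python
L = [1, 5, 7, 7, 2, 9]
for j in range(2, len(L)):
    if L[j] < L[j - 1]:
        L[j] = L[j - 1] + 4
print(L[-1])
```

15

j=2: 7>=5, unchanged → [1, 5, 7, 7, 2, 9]
j=3: 7>=7, unchanged → [1, 5, 7, 7, 2, 9]
j=4: 2<7, L[4] = 7+4 = 11 → [1, 5, 7, 7, 11, 9]
j=5: 9<11, L[5] = 11+4 = 15 → [1, 5, 7, 7, 11, 15]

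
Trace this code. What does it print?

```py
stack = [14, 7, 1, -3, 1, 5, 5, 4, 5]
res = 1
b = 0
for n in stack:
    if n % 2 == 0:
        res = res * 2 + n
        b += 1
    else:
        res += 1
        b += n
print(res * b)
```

1127

n=14: even, res = 1*2+14 = 16; b=1
n=7: not even, res = 16+1 = 17; b=8
n=1: not even, res = 17+1 = 18; b=9
n=-3: not even, res = 18+1 = 19; b=6
n=1: not even, res = 19+1 = 20; b=7
n=5: not even, res = 20+1 = 21; b=12
n=5: not even, res = 21+1 = 22; b=17
n=4: even, res = 22*2+4 = 48; b=18
n=5: not even, res = 48+1 = 49; b=23
res*b = 49*23 = 1127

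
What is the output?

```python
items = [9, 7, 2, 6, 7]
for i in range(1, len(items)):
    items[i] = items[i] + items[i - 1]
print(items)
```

[9, 16, 18, 24, 31]

i=1: items[1] = 7+9 = 16 → [9, 16, 2, 6, 7]
i=2: items[2] = 2+16 = 18 → [9, 16, 18, 6, 7]
i=3: items[3] = 6+18 = 24 → [9, 16, 18, 24, 7]
i=4: items[4] = 7+24 = 31 → [9, 16, 18, 24, 31]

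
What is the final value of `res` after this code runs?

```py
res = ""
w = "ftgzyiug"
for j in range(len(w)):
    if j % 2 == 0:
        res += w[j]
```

'fgyu'

j=0: add 'f' → 'f'
j=1: skip
j=2: add 'g' → 'fg'
j=3: skip
j=4: add 'y' → 'fgy'
j=5: skip
j=6: add 'u' → 'fgyu'
j=7: skip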